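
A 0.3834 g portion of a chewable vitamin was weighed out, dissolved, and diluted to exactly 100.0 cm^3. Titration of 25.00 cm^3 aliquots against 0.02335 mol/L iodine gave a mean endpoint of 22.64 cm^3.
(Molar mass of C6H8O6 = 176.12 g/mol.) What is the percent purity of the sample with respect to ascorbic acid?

97.14 %

C6H8O6 + I2 → C6H6O6 + 2 HI
n(I2) per titration = 0.02264 × 0.02335 = 5.286 × 10^-4 mol
n(C6H8O6) in each aliquot = 5.286 × 10^-4 mol (1:1 ratio)
n(C6H8O6) in the whole flask = 5.286 × 10^-4 × 100.0/25.00 = 2.115 × 10^-3 mol
mass of C6H8O6 = 2.115 × 10^-3 × 176.12 = 0.3724 g
% C6H8O6 = 0.3724 / 0.3834 × 100 = 97.14 %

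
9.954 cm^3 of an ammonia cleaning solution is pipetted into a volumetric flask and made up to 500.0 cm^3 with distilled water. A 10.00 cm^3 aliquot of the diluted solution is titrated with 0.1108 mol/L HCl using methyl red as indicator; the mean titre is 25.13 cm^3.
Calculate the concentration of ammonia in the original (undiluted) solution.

13.99 mol/L

NH3 + HCl → NH4Cl
n(HCl) = 0.02513 × 0.1108 = 2.784 × 10^-3 mol
n(NH3) in the aliquot = 2.784 × 10^-3 mol (1:1 ratio)
[NH3]_dilute = 2.784 × 10^-3 / 0.01000 = 0.2784 mol/L
Dilution factor = 500.0 / 9.954 = 50.23
[NH3]_stock = 0.2784 × 50.23 = 13.99 mol/L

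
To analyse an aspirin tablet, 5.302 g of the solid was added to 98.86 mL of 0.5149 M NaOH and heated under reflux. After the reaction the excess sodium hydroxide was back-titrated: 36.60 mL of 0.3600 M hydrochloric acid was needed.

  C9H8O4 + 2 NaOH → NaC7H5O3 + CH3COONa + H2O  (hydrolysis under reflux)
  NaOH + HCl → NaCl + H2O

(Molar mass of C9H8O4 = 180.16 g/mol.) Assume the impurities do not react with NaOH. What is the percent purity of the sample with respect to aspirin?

n(NaOH) added = 0.09886 × 0.5149 = 0.05090 mol
n(HCl) used in back-titration = 0.03660 × 0.3600 = 0.01318 mol
n(NaOH) left over = 0.01318 mol (1:1 ratio)
n(NaOH) consumed by analyte = 0.05090 − 0.01318 = 0.03773 mol
From the 1:2 ratio, n(C9H8O4) = 1/2 × 0.03773 = 0.01886 mol
mass of C9H8O4 = 0.01886 × 180.16 = 3.398 g
% C9H8O4 = 3.398 / 5.302 × 100 = 64.10 %

64.10 %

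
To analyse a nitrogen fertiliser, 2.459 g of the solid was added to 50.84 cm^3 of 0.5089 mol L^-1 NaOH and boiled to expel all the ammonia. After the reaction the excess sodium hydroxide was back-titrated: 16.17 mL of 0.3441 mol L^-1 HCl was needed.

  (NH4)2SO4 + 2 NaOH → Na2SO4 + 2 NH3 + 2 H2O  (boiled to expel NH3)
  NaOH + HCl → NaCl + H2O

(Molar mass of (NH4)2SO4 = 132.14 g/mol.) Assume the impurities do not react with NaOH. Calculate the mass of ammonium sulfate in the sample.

n(NaOH) added = 0.05084 × 0.5089 = 0.02587 mol
n(HCl) used in back-titration = 0.01617 × 0.3441 = 5.564 × 10^-3 mol
n(NaOH) left over = 5.564 × 10^-3 mol (1:1 ratio)
n(NaOH) consumed by analyte = 0.02587 − 5.564 × 10^-3 = 0.02031 mol
From the 1:2 ratio, n((NH4)2SO4) = 1/2 × 0.02031 = 0.01015 mol
mass of (NH4)2SO4 = 0.01015 × 132.14 = 1.342 g

1.342 g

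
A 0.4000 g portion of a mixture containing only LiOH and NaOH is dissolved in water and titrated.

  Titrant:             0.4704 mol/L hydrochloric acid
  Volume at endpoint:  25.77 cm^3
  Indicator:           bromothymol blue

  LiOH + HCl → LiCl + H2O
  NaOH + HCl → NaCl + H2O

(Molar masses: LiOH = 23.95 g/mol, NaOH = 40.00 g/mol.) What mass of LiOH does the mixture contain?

n(HCl) = 0.02577 × 0.4704 = 0.01212 mol
Let x = n(LiOH), y = n(NaOH).
Titrant: 1x + 1y = 0.01212;  mass: 23.95x + 40.00y = 0.4000
Solving, x = 5.289 × 10^-3 mol, y = 6.833 × 10^-3 mol
mass of LiOH = 5.289 × 10^-3 × 23.95 = 0.1267 g

0.1267 g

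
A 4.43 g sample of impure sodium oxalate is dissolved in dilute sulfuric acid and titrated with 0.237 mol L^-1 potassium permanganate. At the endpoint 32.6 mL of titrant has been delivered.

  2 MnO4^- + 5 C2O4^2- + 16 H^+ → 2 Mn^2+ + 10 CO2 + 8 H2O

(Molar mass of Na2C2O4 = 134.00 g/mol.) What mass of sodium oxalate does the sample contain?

n(KMnO4) = 0.0326 L × 0.237 mol/L = 7.73 × 10^-3 mol
From the 5:2 ratio, n(Na2C2O4) = 5/2 × 7.73 × 10^-3 = 0.0193 mol
mass of Na2C2O4 = 0.0193 × 134.00 g/mol = 2.59 g

2.59 g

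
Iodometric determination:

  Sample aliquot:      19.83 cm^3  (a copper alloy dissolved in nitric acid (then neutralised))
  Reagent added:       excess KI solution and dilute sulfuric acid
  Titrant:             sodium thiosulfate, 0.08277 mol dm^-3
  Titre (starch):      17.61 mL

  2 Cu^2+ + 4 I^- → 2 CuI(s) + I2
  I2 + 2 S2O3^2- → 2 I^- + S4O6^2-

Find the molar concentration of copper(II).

n(S2O3^2-) = 0.01761 × 0.08277 = 1.458 × 10^-3 mol
n(I2) = n(S2O3^2-)/2 = 7.288 × 10^-4 mol
From the 2:1 ratio, n(Cu2+) in the aliquot = 2/1 × 7.288 × 10^-4 = 1.458 × 10^-3 mol
[Cu2+] = 1.458 × 10^-3 / 0.01983 = 0.07350 mol/L

0.07350 mol/L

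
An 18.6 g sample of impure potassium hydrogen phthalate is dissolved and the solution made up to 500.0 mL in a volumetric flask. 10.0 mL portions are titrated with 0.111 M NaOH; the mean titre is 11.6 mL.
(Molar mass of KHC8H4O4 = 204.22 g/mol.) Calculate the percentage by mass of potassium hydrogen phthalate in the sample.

70.7 %

KHC8H4O4 + NaOH → KNaC8H4O4 + H2O
n(NaOH) per titration = 0.0116 × 0.111 = 1.29 × 10^-3 mol
n(KHC8H4O4) in each aliquot = 1.29 × 10^-3 mol (1:1 ratio)
n(KHC8H4O4) in the whole flask = 1.29 × 10^-3 × 500.0/10.0 = 0.0644 mol
mass of KHC8H4O4 = 0.0644 × 204.22 = 13.1 g
% KHC8H4O4 = 13.1 / 18.6 × 100 = 70.7 %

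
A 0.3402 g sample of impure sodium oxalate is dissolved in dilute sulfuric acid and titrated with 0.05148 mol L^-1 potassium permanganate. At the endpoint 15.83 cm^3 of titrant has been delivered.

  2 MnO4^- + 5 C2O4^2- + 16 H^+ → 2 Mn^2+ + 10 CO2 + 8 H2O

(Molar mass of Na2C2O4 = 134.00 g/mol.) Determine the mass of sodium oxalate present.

0.2730 g

n(KMnO4) = 0.01583 L × 0.05148 mol/L = 8.149 × 10^-4 mol
From the 5:2 ratio, n(Na2C2O4) = 5/2 × 8.149 × 10^-4 = 2.037 × 10^-3 mol
mass of Na2C2O4 = 2.037 × 10^-3 × 134.00 g/mol = 0.2730 g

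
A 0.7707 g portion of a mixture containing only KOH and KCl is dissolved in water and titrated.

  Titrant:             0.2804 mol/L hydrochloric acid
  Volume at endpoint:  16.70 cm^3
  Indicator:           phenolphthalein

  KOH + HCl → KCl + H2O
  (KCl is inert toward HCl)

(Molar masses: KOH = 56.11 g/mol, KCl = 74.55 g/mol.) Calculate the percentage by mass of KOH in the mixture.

34.09 %

n(HCl) = 0.01670 × 0.2804 = 4.683 × 10^-3 mol
Let x = n(KOH), y = n(KCl).
Titrant: 1x = 4.683 × 10^-3;  mass: 56.11x + 74.55y = 0.7707
Solving, x = 4.683 × 10^-3 mol, y = 6.814 × 10^-3 mol
mass of KOH = 4.683 × 10^-3 × 56.11 = 0.2627 g
% KOH = 0.2627 / 0.7707 × 100 = 34.09 %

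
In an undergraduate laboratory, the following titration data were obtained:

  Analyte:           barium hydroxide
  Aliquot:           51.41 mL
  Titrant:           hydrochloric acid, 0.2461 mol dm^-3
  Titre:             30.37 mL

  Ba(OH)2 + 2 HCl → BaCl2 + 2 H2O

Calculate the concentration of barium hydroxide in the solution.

0.07269 mol/L

n(HCl) = 0.03037 L × 0.2461 mol/L = 7.474 × 10^-3 mol
From the 1:2 mole ratio, n(Ba(OH)2) = 1/2 × 7.474 × 10^-3 = 3.737 × 10^-3 mol
[Ba(OH)2] = 3.737 × 10^-3 mol / 0.05141 L = 0.07269 mol/L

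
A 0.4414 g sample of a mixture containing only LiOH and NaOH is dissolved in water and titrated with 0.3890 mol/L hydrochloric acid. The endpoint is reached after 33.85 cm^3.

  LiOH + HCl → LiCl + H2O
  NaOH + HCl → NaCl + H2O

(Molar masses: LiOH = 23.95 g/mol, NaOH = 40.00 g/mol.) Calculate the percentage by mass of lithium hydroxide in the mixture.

28.84 %

n(HCl) = 0.03385 × 0.3890 = 0.01317 mol
Let x = n(LiOH), y = n(NaOH).
Titrant: 1x + 1y = 0.01317;  mass: 23.95x + 40.00y = 0.4414
Solving, x = 5.315 × 10^-3 mol, y = 7.853 × 10^-3 mol
mass of LiOH = 5.315 × 10^-3 × 23.95 = 0.1273 g
% LiOH = 0.1273 / 0.4414 × 100 = 28.84 %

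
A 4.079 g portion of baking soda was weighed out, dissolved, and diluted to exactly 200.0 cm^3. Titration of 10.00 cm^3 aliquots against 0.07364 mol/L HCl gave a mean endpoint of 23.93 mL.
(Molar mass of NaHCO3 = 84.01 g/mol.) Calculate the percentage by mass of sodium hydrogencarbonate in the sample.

72.59 %

NaHCO3 + HCl → NaCl + H2O + CO2
n(HCl) per titration = 0.02393 × 0.07364 = 1.762 × 10^-3 mol
n(NaHCO3) in each aliquot = 1.762 × 10^-3 mol (1:1 ratio)
n(NaHCO3) in the whole flask = 1.762 × 10^-3 × 200.0/10.00 = 0.03524 mol
mass of NaHCO3 = 0.03524 × 84.01 = 2.961 g
% NaHCO3 = 2.961 / 4.079 × 100 = 72.59 %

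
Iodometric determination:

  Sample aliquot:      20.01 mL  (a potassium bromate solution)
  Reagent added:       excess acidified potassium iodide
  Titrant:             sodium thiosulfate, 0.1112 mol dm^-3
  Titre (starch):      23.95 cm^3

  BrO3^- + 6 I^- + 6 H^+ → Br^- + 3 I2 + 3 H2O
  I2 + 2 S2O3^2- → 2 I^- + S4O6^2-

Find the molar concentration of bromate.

n(S2O3^2-) = 0.02395 × 0.1112 = 2.663 × 10^-3 mol
n(I2) = n(S2O3^2-)/2 = 1.332 × 10^-3 mol
From the 1:3 ratio, n(BrO3^-) in the aliquot = 1/3 × 1.332 × 10^-3 = 4.439 × 10^-4 mol
[BrO3^-] = 4.439 × 10^-4 / 0.02001 = 0.02218 mol/L

0.02218 mol/L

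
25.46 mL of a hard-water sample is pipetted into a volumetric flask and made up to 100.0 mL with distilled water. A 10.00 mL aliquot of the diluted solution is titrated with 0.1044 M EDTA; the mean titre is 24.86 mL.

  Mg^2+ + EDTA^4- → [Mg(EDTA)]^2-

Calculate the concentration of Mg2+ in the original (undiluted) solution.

1.019 M

n(EDTA) = 0.02486 × 0.1044 = 2.595 × 10^-3 mol
n(Mg2+) in the aliquot = 2.595 × 10^-3 mol (1:1 ratio)
[Mg2+]_dilute = 2.595 × 10^-3 / 0.01000 = 0.2595 mol/L
Dilution factor = 100.0 / 25.46 = 3.928
[Mg2+]_stock = 0.2595 × 3.928 = 1.019 mol/L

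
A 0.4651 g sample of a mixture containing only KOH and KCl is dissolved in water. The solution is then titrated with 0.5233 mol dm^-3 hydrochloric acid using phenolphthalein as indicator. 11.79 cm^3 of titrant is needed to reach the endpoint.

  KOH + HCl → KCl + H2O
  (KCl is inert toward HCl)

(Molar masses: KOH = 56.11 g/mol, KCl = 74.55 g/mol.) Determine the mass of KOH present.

n(HCl) = 0.01179 × 0.5233 = 6.170 × 10^-3 mol
Let x = n(KOH), y = n(KCl).
Titrant: 1x = 6.170 × 10^-3;  mass: 56.11x + 74.55y = 0.4651
Solving, x = 6.170 × 10^-3 mol, y = 1.595 × 10^-3 mol
mass of KOH = 6.170 × 10^-3 × 56.11 = 0.3462 g

0.3462 g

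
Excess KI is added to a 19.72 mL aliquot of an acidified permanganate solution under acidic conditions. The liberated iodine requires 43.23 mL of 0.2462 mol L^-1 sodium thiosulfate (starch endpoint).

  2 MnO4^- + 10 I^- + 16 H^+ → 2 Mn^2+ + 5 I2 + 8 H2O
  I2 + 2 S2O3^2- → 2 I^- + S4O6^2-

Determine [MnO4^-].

n(S2O3^2-) = 0.04323 × 0.2462 = 0.01064 mol
n(I2) = n(S2O3^2-)/2 = 5.322 × 10^-3 mol
From the 2:5 ratio, n(MnO4^-) in the aliquot = 2/5 × 5.322 × 10^-3 = 2.129 × 10^-3 mol
[MnO4^-] = 2.129 × 10^-3 / 0.01972 = 0.1079 mol/L

0.1079 mol/L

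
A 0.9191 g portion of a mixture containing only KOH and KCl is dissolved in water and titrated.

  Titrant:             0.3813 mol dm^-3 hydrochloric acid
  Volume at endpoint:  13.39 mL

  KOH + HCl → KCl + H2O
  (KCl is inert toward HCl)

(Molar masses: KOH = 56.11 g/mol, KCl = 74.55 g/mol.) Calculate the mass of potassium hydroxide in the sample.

0.2865 g

n(HCl) = 0.01339 × 0.3813 = 5.106 × 10^-3 mol
Let x = n(KOH), y = n(KCl).
Titrant: 1x = 5.106 × 10^-3;  mass: 56.11x + 74.55y = 0.9191
Solving, x = 5.106 × 10^-3 mol, y = 8.486 × 10^-3 mol
mass of KOH = 5.106 × 10^-3 × 56.11 = 0.2865 g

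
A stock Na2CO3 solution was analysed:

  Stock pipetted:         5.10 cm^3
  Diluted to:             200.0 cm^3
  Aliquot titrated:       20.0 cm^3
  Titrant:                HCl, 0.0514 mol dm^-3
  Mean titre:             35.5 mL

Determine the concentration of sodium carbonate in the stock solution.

1.79 mol/L

Na2CO3 + 2 HCl → 2 NaCl + H2O + CO2
n(HCl) = 0.0355 × 0.0514 = 1.82 × 10^-3 mol
From the 1:2 ratio, n(Na2CO3) in the aliquot = 1/2 × 1.82 × 10^-3 = 9.12 × 10^-4 mol
[Na2CO3]_dilute = 9.12 × 10^-4 / 0.0200 = 0.0456 mol/L
Dilution factor = 200.0 / 5.10 = 39.22
[Na2CO3]_stock = 0.0456 × 39.22 = 1.79 mol/L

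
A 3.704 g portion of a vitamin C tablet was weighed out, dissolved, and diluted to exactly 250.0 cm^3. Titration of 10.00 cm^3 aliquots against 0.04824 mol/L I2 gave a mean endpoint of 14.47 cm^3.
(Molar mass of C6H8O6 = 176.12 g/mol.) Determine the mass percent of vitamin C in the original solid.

C6H8O6 + I2 → C6H6O6 + 2 HI
n(I2) per titration = 0.01447 × 0.04824 = 6.980 × 10^-4 mol
n(C6H8O6) in each aliquot = 6.980 × 10^-4 mol (1:1 ratio)
n(C6H8O6) in the whole flask = 6.980 × 10^-4 × 250.0/10.00 = 0.01745 mol
mass of C6H8O6 = 0.01745 × 176.12 = 3.073 g
% C6H8O6 = 3.073 / 3.704 × 100 = 82.98 %

82.98 %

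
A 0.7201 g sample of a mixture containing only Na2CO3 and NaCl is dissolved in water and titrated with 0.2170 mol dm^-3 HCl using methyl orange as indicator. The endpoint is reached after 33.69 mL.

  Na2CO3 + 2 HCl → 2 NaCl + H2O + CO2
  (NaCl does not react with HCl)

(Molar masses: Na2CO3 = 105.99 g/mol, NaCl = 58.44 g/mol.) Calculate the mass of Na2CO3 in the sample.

0.3874 g

n(HCl) = 0.03369 × 0.2170 = 7.311 × 10^-3 mol
Let x = n(Na2CO3), y = n(NaCl).
Titrant: 2x = 7.311 × 10^-3;  mass: 105.99x + 58.44y = 0.7201
Solving, x = 3.655 × 10^-3 mol, y = 5.692 × 10^-3 mol
mass of Na2CO3 = 3.655 × 10^-3 × 105.99 = 0.3874 g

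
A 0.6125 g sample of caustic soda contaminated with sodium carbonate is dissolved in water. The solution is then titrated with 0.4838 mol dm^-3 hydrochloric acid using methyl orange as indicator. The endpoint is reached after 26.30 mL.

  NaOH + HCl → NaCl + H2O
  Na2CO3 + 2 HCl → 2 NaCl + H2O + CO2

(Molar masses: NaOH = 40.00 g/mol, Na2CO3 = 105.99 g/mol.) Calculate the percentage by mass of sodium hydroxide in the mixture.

n(HCl) = 0.02630 × 0.4838 = 0.01272 mol
Let x = n(NaOH), y = n(Na2CO3).
Titrant: 1x + 2y = 0.01272;  mass: 40.00x + 105.99y = 0.6125
Solving, x = 4.756 × 10^-3 mol, y = 3.984 × 10^-3 mol
mass of NaOH = 4.756 × 10^-3 × 40.00 = 0.1902 g
% NaOH = 0.1902 / 0.6125 × 100 = 31.06 %

31.06 %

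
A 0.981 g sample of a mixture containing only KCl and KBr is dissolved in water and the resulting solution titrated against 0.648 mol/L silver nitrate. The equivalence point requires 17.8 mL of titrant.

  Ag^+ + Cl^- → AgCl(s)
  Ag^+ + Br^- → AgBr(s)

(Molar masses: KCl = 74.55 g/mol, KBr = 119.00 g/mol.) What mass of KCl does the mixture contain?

0.657 g

n(AgNO3) = 0.0178 × 0.648 = 0.0115 mol
Let x = n(KCl), y = n(KBr).
Titrant: 1x + 1y = 0.0115;  mass: 74.55x + 119.00y = 0.981
Solving, x = 8.81 × 10^-3 mol, y = 2.72 × 10^-3 mol
mass of KCl = 8.81 × 10^-3 × 74.55 = 0.657 g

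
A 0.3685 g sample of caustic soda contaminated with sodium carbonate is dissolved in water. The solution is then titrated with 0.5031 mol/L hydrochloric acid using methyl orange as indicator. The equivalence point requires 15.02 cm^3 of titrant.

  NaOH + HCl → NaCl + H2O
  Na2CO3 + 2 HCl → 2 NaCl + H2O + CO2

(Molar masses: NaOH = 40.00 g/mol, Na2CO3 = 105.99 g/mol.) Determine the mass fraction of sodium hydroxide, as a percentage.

n(HCl) = 0.01502 × 0.5031 = 7.557 × 10^-3 mol
Let x = n(NaOH), y = n(Na2CO3).
Titrant: 1x + 2y = 7.557 × 10^-3;  mass: 40.00x + 105.99y = 0.3685
Solving, x = 2.459 × 10^-3 mol, y = 2.549 × 10^-3 mol
mass of NaOH = 2.459 × 10^-3 × 40.00 = 0.09838 g
% NaOH = 0.09838 / 0.3685 × 100 = 26.70 %

26.70 %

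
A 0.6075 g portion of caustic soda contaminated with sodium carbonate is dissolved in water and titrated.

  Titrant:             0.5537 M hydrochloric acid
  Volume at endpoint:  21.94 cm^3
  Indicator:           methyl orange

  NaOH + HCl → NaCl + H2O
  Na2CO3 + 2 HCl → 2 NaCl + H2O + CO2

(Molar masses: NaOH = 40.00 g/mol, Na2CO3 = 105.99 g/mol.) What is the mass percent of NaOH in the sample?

n(HCl) = 0.02194 × 0.5537 = 0.01215 mol
Let x = n(NaOH), y = n(Na2CO3).
Titrant: 1x + 2y = 0.01215;  mass: 40.00x + 105.99y = 0.6075
Solving, x = 2.793 × 10^-3 mol, y = 4.678 × 10^-3 mol
mass of NaOH = 2.793 × 10^-3 × 40.00 = 0.1117 g
% NaOH = 0.1117 / 0.6075 × 100 = 18.39 %

18.39 %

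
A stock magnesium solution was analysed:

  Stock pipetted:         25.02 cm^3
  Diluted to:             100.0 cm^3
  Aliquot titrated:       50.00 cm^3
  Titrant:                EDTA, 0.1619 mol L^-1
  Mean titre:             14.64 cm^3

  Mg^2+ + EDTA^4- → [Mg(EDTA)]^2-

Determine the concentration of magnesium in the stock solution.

0.1895 mol/L

n(EDTA) = 0.01464 × 0.1619 = 2.370 × 10^-3 mol
n(Mg2+) in the aliquot = 2.370 × 10^-3 mol (1:1 ratio)
[Mg2+]_dilute = 2.370 × 10^-3 / 0.05000 = 0.04740 mol/L
Dilution factor = 100.0 / 25.02 = 3.997
[Mg2+]_stock = 0.04740 × 3.997 = 0.1895 mol/L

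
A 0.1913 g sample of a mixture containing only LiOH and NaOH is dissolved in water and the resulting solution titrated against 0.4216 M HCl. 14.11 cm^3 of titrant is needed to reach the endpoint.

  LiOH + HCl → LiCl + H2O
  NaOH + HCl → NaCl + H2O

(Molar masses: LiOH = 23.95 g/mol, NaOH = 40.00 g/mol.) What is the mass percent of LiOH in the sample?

n(HCl) = 0.01411 × 0.4216 = 5.949 × 10^-3 mol
Let x = n(LiOH), y = n(NaOH).
Titrant: 1x + 1y = 5.949 × 10^-3;  mass: 23.95x + 40.00y = 0.1913
Solving, x = 2.907 × 10^-3 mol, y = 3.042 × 10^-3 mol
mass of LiOH = 2.907 × 10^-3 × 23.95 = 0.06961 g
% LiOH = 0.06961 / 0.1913 × 100 = 36.39 %

36.39 %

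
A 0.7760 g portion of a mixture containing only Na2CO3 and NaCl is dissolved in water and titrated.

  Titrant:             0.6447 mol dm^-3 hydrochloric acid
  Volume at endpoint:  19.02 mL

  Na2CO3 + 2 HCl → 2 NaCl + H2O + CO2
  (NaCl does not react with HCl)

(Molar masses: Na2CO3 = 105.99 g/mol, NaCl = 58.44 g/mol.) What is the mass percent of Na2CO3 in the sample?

n(HCl) = 0.01902 × 0.6447 = 0.01226 mol
Let x = n(Na2CO3), y = n(NaCl).
Titrant: 2x = 0.01226;  mass: 105.99x + 58.44y = 0.7760
Solving, x = 6.131 × 10^-3 mol, y = 2.159 × 10^-3 mol
mass of Na2CO3 = 6.131 × 10^-3 × 105.99 = 0.6498 g
% Na2CO3 = 0.6498 / 0.7760 × 100 = 83.74 %

83.74 %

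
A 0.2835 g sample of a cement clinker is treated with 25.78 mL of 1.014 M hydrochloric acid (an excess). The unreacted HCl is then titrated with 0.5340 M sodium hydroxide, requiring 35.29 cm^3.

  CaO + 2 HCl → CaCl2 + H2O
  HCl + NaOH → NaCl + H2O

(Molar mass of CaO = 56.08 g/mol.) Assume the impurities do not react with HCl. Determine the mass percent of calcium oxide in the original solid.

72.16 %

n(HCl) added = 0.02578 × 1.014 = 0.02614 mol
n(NaOH) used in back-titration = 0.03529 × 0.5340 = 0.01884 mol
n(HCl) left over = 0.01884 mol (1:1 ratio)
n(HCl) consumed by analyte = 0.02614 − 0.01884 = 7.296 × 10^-3 mol
From the 1:2 ratio, n(CaO) = 1/2 × 7.296 × 10^-3 = 3.648 × 10^-3 mol
mass of CaO = 3.648 × 10^-3 × 56.08 = 0.2046 g
% CaO = 0.2046 / 0.2835 × 100 = 72.16 %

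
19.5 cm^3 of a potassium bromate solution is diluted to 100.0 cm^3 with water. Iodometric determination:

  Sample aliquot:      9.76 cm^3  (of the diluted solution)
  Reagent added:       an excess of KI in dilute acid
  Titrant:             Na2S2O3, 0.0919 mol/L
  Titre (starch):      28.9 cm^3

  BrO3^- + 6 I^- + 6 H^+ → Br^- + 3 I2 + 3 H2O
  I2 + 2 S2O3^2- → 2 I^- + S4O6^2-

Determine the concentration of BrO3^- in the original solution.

0.233 mol/L

n(S2O3^2-) = 0.0289 × 0.0919 = 2.66 × 10^-3 mol
n(I2) = n(S2O3^2-)/2 = 1.33 × 10^-3 mol
From the 1:3 ratio, n(BrO3^-) in the aliquot = 1/3 × 1.33 × 10^-3 = 4.43 × 10^-4 mol
[BrO3^-]_dilute = 4.43 × 10^-4 / 0.00976 = 0.0454 mol/L
[BrO3^-]_original = 0.0454 × 100.0/19.5 = 0.233 mol/L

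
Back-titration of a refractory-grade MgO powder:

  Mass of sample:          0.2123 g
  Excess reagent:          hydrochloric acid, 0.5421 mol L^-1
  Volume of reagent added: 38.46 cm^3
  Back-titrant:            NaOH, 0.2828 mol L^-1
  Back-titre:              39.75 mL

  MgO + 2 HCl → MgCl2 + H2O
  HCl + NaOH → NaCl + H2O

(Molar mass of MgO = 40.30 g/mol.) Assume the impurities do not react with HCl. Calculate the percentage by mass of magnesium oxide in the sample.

91.19 %

n(HCl) added = 0.03846 × 0.5421 = 0.02085 mol
n(NaOH) used in back-titration = 0.03975 × 0.2828 = 0.01124 mol
n(HCl) left over = 0.01124 mol (1:1 ratio)
n(HCl) consumed by analyte = 0.02085 − 0.01124 = 9.608 × 10^-3 mol
From the 1:2 ratio, n(MgO) = 1/2 × 9.608 × 10^-3 = 4.804 × 10^-3 mol
mass of MgO = 4.804 × 10^-3 × 40.30 = 0.1936 g
% MgO = 0.1936 / 0.2123 × 100 = 91.19 %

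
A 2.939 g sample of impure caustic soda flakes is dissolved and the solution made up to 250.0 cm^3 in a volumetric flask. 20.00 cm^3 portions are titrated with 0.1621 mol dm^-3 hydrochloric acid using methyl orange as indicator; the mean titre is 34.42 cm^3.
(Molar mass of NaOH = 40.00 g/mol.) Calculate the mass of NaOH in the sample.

2.790 g

NaOH + HCl → NaCl + H2O
n(HCl) per titration = 0.03442 × 0.1621 = 5.579 × 10^-3 mol
n(NaOH) in each aliquot = 5.579 × 10^-3 mol (1:1 ratio)
n(NaOH) in the whole flask = 5.579 × 10^-3 × 250.0/20.00 = 0.06974 mol
mass of NaOH = 0.06974 × 40.00 = 2.790 g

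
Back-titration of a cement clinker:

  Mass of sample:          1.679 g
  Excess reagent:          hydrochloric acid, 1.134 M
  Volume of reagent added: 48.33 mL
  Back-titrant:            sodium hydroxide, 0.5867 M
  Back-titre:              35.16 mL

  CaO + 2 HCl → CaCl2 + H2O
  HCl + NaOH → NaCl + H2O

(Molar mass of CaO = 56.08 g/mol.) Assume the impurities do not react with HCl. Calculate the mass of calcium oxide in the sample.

n(HCl) added = 0.04833 × 1.134 = 0.05481 mol
n(NaOH) used in back-titration = 0.03516 × 0.5867 = 0.02063 mol
n(HCl) left over = 0.02063 mol (1:1 ratio)
n(HCl) consumed by analyte = 0.05481 − 0.02063 = 0.03418 mol
From the 1:2 ratio, n(CaO) = 1/2 × 0.03418 = 0.01709 mol
mass of CaO = 0.01709 × 56.08 = 0.9583 g

0.9583 g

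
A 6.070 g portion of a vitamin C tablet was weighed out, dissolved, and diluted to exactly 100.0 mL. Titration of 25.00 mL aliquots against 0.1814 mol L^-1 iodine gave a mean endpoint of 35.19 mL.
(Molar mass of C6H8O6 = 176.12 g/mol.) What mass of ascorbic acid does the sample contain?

C6H8O6 + I2 → C6H6O6 + 2 HI
n(I2) per titration = 0.03519 × 0.1814 = 6.383 × 10^-3 mol
n(C6H8O6) in each aliquot = 6.383 × 10^-3 mol (1:1 ratio)
n(C6H8O6) in the whole flask = 6.383 × 10^-3 × 100.0/25.00 = 0.02553 mol
mass of C6H8O6 = 0.02553 × 176.12 = 4.497 g

4.497 g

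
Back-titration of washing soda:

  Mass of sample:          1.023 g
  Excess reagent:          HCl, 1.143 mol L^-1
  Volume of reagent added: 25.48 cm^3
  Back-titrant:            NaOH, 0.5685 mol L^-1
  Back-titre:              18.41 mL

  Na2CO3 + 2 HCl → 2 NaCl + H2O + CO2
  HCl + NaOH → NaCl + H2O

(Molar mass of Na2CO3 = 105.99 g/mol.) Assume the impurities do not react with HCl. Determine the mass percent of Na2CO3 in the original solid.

n(HCl) added = 0.02548 × 1.143 = 0.02912 mol
n(NaOH) used in back-titration = 0.01841 × 0.5685 = 0.01047 mol
n(HCl) left over = 0.01047 mol (1:1 ratio)
n(HCl) consumed by analyte = 0.02912 − 0.01047 = 0.01866 mol
From the 1:2 ratio, n(Na2CO3) = 1/2 × 0.01866 = 9.329 × 10^-3 mol
mass of Na2CO3 = 9.329 × 10^-3 × 105.99 = 0.9888 g
% Na2CO3 = 0.9888 / 1.023 × 100 = 96.65 %

96.65 %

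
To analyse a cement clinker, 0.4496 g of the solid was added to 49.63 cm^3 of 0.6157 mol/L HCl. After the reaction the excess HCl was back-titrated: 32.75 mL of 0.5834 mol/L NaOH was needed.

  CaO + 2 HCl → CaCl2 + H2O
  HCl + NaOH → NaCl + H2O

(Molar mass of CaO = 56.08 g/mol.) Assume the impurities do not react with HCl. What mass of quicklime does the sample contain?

n(HCl) added = 0.04963 × 0.6157 = 0.03056 mol
n(NaOH) used in back-titration = 0.03275 × 0.5834 = 0.01911 mol
n(HCl) left over = 0.01911 mol (1:1 ratio)
n(HCl) consumed by analyte = 0.03056 − 0.01911 = 0.01145 mol
From the 1:2 ratio, n(CaO) = 1/2 × 0.01145 = 5.725 × 10^-3 mol
mass of CaO = 5.725 × 10^-3 × 56.08 = 0.3211 g

0.3211 g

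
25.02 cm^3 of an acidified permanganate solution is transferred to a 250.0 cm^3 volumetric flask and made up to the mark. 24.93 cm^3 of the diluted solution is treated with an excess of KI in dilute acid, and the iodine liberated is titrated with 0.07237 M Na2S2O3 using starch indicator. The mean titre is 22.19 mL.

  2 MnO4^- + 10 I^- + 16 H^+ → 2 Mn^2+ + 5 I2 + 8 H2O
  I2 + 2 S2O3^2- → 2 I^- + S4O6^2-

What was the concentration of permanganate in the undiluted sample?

n(S2O3^2-) = 0.02219 × 0.07237 = 1.606 × 10^-3 mol
n(I2) = n(S2O3^2-)/2 = 8.029 × 10^-4 mol
From the 2:5 ratio, n(MnO4^-) in the aliquot = 2/5 × 8.029 × 10^-4 = 3.212 × 10^-4 mol
[MnO4^-]_dilute = 3.212 × 10^-4 / 0.02493 = 0.01288 mol/L
[MnO4^-]_original = 0.01288 × 250.0/25.02 = 0.1287 mol/L

0.1287 M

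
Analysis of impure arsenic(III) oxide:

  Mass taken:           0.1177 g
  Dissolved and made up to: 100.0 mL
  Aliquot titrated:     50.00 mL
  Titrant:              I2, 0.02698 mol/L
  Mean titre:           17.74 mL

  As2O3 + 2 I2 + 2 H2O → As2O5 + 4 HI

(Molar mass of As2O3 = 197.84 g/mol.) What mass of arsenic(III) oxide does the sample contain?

0.09469 g

n(I2) per titration = 0.01774 × 0.02698 = 4.786 × 10^-4 mol
From the 1:2 ratio, n(As2O3) in each aliquot = 1/2 × 4.786 × 10^-4 = 2.393 × 10^-4 mol
n(As2O3) in the whole flask = 2.393 × 10^-4 × 100.0/50.00 = 4.786 × 10^-4 mol
mass of As2O3 = 4.786 × 10^-4 × 197.84 = 0.09469 g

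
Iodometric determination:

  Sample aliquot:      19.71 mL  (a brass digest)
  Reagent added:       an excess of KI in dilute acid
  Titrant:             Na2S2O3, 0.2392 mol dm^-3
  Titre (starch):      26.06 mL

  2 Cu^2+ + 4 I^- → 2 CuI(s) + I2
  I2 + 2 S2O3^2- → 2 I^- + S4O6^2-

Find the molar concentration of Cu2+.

n(S2O3^2-) = 0.02606 × 0.2392 = 6.234 × 10^-3 mol
n(I2) = n(S2O3^2-)/2 = 3.117 × 10^-3 mol
From the 2:1 ratio, n(Cu2+) in the aliquot = 2/1 × 3.117 × 10^-3 = 6.234 × 10^-3 mol
[Cu2+] = 6.234 × 10^-3 / 0.01971 = 0.3163 mol/L

0.3163 mol/L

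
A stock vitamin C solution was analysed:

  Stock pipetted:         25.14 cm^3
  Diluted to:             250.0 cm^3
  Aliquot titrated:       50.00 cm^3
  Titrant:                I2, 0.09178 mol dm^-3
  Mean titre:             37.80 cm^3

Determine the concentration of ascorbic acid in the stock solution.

C6H8O6 + I2 → C6H6O6 + 2 HI
n(I2) = 0.03780 × 0.09178 = 3.469 × 10^-3 mol
n(C6H8O6) in the aliquot = 3.469 × 10^-3 mol (1:1 ratio)
[C6H8O6]_dilute = 3.469 × 10^-3 / 0.05000 = 0.06939 mol/L
Dilution factor = 250.0 / 25.14 = 9.944
[C6H8O6]_stock = 0.06939 × 9.944 = 0.6900 mol/L

0.6900 mol/L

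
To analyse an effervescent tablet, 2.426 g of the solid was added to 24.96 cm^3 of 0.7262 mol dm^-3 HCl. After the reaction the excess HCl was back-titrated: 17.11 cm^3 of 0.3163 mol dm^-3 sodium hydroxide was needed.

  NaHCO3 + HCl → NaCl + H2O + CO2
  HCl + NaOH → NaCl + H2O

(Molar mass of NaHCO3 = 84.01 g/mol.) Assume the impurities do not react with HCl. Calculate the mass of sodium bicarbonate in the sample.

1.068 g

n(HCl) added = 0.02496 × 0.7262 = 0.01813 mol
n(NaOH) used in back-titration = 0.01711 × 0.3163 = 5.412 × 10^-3 mol
n(HCl) left over = 5.412 × 10^-3 mol (1:1 ratio)
n(HCl) consumed by analyte = 0.01813 − 5.412 × 10^-3 = 0.01271 mol
n(NaHCO3) = 0.01271 mol (1:1 ratio)
mass of NaHCO3 = 0.01271 × 84.01 = 1.068 g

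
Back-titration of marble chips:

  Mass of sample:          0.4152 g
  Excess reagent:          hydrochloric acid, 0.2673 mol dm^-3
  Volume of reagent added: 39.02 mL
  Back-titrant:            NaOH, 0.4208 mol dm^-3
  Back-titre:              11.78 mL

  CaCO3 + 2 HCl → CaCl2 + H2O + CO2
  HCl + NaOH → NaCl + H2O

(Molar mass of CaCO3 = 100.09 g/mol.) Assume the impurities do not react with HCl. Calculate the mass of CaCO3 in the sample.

n(HCl) added = 0.03902 × 0.2673 = 0.01043 mol
n(NaOH) used in back-titration = 0.01178 × 0.4208 = 4.957 × 10^-3 mol
n(HCl) left over = 4.957 × 10^-3 mol (1:1 ratio)
n(HCl) consumed by analyte = 0.01043 − 4.957 × 10^-3 = 5.473 × 10^-3 mol
From the 1:2 ratio, n(CaCO3) = 1/2 × 5.473 × 10^-3 = 2.737 × 10^-3 mol
mass of CaCO3 = 2.737 × 10^-3 × 100.09 = 0.2739 g

0.2739 g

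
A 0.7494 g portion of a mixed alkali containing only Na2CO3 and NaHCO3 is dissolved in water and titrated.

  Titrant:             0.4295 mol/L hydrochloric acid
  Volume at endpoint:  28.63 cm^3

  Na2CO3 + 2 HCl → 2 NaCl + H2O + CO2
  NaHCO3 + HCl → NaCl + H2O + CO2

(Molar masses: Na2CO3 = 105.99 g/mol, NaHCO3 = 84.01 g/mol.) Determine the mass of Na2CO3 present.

0.4846 g

n(HCl) = 0.02863 × 0.4295 = 0.01230 mol
Let x = n(Na2CO3), y = n(NaHCO3).
Titrant: 2x + 1y = 0.01230;  mass: 105.99x + 84.01y = 0.7494
Solving, x = 4.573 × 10^-3 mol, y = 3.151 × 10^-3 mol
mass of Na2CO3 = 4.573 × 10^-3 × 105.99 = 0.4846 g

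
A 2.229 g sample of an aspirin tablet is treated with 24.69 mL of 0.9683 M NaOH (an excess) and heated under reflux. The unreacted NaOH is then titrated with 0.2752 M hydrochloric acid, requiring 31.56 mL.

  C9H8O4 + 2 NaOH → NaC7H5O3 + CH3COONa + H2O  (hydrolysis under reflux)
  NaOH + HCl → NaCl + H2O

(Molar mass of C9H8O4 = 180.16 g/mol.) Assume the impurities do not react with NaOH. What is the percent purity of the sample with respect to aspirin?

n(NaOH) added = 0.02469 × 0.9683 = 0.02391 mol
n(HCl) used in back-titration = 0.03156 × 0.2752 = 8.685 × 10^-3 mol
n(NaOH) left over = 8.685 × 10^-3 mol (1:1 ratio)
n(NaOH) consumed by analyte = 0.02391 − 8.685 × 10^-3 = 0.01522 mol
From the 1:2 ratio, n(C9H8O4) = 1/2 × 0.01522 = 7.611 × 10^-3 mol
mass of C9H8O4 = 7.611 × 10^-3 × 180.16 = 1.371 g
% C9H8O4 = 1.371 / 2.229 × 100 = 61.52 %

61.52 %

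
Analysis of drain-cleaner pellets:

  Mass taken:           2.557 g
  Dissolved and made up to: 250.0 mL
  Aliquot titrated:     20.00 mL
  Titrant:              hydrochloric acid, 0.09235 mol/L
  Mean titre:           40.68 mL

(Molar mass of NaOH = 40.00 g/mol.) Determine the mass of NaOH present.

NaOH + HCl → NaCl + H2O
n(HCl) per titration = 0.04068 × 0.09235 = 3.757 × 10^-3 mol
n(NaOH) in each aliquot = 3.757 × 10^-3 mol (1:1 ratio)
n(NaOH) in the whole flask = 3.757 × 10^-3 × 250.0/20.00 = 0.04696 mol
mass of NaOH = 0.04696 × 40.00 = 1.878 g

1.878 g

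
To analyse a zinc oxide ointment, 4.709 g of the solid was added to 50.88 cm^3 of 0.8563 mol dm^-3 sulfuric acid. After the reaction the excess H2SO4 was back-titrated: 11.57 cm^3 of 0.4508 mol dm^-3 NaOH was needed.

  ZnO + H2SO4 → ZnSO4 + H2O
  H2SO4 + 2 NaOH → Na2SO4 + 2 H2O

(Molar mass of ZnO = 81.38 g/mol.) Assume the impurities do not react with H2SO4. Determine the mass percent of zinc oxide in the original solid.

70.79 %

n(H2SO4) added = 0.05088 × 0.8563 = 0.04357 mol
n(NaOH) used in back-titration = 0.01157 × 0.4508 = 5.216 × 10^-3 mol
From the 1:2 ratio, n(H2SO4) left over = 1/2 × 5.216 × 10^-3 = 2.608 × 10^-3 mol
n(H2SO4) consumed by analyte = 0.04357 − 2.608 × 10^-3 = 0.04096 mol
n(ZnO) = 0.04096 mol (1:1 ratio)
mass of ZnO = 0.04096 × 81.38 = 3.333 g
% ZnO = 3.333 / 4.709 × 100 = 70.79 %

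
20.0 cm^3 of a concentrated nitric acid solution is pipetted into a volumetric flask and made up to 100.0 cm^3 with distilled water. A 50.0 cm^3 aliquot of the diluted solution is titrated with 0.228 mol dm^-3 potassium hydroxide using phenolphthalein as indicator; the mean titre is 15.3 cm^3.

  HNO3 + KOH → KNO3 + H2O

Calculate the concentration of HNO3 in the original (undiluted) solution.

0.349 mol/L

n(KOH) = 0.0153 × 0.228 = 3.49 × 10^-3 mol
n(HNO3) in the aliquot = 3.49 × 10^-3 mol (1:1 ratio)
[HNO3]_dilute = 3.49 × 10^-3 / 0.0500 = 0.0698 mol/L
Dilution factor = 100.0 / 20.0 = 5.000
[HNO3]_stock = 0.0698 × 5.000 = 0.349 mol/L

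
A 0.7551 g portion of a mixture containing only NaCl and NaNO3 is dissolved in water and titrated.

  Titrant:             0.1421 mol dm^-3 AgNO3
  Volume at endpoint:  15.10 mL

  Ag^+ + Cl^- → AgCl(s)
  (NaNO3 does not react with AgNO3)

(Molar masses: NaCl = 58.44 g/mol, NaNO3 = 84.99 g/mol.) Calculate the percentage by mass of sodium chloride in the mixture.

16.61 %

n(AgNO3) = 0.01510 × 0.1421 = 2.146 × 10^-3 mol
Let x = n(NaCl), y = n(NaNO3).
Titrant: 1x = 2.146 × 10^-3;  mass: 58.44x + 84.99y = 0.7551
Solving, x = 2.146 × 10^-3 mol, y = 7.409 × 10^-3 mol
mass of NaCl = 2.146 × 10^-3 × 58.44 = 0.1254 g
% NaCl = 0.1254 / 0.7551 × 100 = 16.61 %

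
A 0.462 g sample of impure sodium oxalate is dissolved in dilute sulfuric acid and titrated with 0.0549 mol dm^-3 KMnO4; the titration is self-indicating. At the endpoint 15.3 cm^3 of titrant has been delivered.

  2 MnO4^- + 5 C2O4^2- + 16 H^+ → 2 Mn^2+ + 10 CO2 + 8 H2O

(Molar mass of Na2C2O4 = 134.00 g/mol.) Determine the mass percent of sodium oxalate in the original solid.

n(KMnO4) = 0.0153 L × 0.0549 mol/L = 8.40 × 10^-4 mol
From the 5:2 ratio, n(Na2C2O4) = 5/2 × 8.40 × 10^-4 = 2.10 × 10^-3 mol
mass of Na2C2O4 = 2.10 × 10^-3 × 134.00 g/mol = 0.281 g
% Na2C2O4 = 0.281 / 0.462 × 100 = 60.9 %

60.9 %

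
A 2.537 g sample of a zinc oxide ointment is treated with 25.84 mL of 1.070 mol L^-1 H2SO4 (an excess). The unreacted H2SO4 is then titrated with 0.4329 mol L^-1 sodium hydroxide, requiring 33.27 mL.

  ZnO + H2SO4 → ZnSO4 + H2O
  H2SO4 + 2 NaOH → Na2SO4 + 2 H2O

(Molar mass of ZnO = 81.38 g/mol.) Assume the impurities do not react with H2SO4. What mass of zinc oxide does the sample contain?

1.664 g

n(H2SO4) added = 0.02584 × 1.070 = 0.02765 mol
n(NaOH) used in back-titration = 0.03327 × 0.4329 = 0.01440 mol
From the 1:2 ratio, n(H2SO4) left over = 1/2 × 0.01440 = 7.201 × 10^-3 mol
n(H2SO4) consumed by analyte = 0.02765 − 7.201 × 10^-3 = 0.02045 mol
n(ZnO) = 0.02045 mol (1:1 ratio)
mass of ZnO = 0.02045 × 81.38 = 1.664 g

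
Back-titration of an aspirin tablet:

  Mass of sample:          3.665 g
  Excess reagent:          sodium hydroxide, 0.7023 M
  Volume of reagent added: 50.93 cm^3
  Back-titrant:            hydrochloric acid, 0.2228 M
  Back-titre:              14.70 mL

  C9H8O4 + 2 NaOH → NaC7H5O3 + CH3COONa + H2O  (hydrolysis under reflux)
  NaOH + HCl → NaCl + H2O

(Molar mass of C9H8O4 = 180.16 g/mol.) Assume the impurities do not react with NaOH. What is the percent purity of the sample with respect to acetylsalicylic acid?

79.86 %

n(NaOH) added = 0.05093 × 0.7023 = 0.03577 mol
n(HCl) used in back-titration = 0.01470 × 0.2228 = 3.275 × 10^-3 mol
n(NaOH) left over = 3.275 × 10^-3 mol (1:1 ratio)
n(NaOH) consumed by analyte = 0.03577 − 3.275 × 10^-3 = 0.03249 mol
From the 1:2 ratio, n(C9H8O4) = 1/2 × 0.03249 = 0.01625 mol
mass of C9H8O4 = 0.01625 × 180.16 = 2.927 g
% C9H8O4 = 2.927 / 3.665 × 100 = 79.86 %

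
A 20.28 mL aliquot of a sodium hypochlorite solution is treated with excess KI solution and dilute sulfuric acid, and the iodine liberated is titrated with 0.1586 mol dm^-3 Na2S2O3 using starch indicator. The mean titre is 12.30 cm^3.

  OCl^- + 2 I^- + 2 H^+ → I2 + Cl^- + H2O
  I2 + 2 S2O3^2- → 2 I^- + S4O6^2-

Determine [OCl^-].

n(S2O3^2-) = 0.01230 × 0.1586 = 1.951 × 10^-3 mol
n(I2) = n(S2O3^2-)/2 = 9.754 × 10^-4 mol
n(OCl^-) in the aliquot = 9.754 × 10^-4 mol (1:1 ratio)
[OCl^-] = 9.754 × 10^-4 / 0.02028 = 0.04810 mol/L

0.04810 mol/L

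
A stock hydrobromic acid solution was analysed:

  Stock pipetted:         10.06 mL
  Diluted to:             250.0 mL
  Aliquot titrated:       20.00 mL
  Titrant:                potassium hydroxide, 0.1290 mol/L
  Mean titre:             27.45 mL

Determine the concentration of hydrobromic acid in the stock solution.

4.400 mol/L

HBr + KOH → KBr + H2O
n(KOH) = 0.02745 × 0.1290 = 3.541 × 10^-3 mol
n(HBr) in the aliquot = 3.541 × 10^-3 mol (1:1 ratio)
[HBr]_dilute = 3.541 × 10^-3 / 0.02000 = 0.1771 mol/L
Dilution factor = 250.0 / 10.06 = 24.85
[HBr]_stock = 0.1771 × 24.85 = 4.400 mol/L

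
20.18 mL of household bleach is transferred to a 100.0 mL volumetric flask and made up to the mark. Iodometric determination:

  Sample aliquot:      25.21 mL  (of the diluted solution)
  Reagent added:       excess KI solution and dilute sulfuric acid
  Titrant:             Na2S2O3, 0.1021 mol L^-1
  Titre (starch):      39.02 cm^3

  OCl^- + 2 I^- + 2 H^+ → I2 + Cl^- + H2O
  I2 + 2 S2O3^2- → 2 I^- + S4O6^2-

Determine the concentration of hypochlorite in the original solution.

0.3916 mol/L

n(S2O3^2-) = 0.03902 × 0.1021 = 3.984 × 10^-3 mol
n(I2) = n(S2O3^2-)/2 = 1.992 × 10^-3 mol
n(OCl^-) in the aliquot = 1.992 × 10^-3 mol (1:1 ratio)
[OCl^-]_dilute = 1.992 × 10^-3 / 0.02521 = 0.07902 mol/L
[OCl^-]_original = 0.07902 × 100.0/20.18 = 0.3916 mol/L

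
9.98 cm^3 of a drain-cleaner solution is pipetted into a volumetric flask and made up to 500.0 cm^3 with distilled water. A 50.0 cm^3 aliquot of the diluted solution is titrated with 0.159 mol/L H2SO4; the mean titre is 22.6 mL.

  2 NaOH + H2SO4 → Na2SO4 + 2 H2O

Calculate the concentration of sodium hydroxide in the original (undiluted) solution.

n(H2SO4) = 0.0226 × 0.159 = 3.59 × 10^-3 mol
From the 2:1 ratio, n(NaOH) in the aliquot = 2/1 × 3.59 × 10^-3 = 7.19 × 10^-3 mol
[NaOH]_dilute = 7.19 × 10^-3 / 0.0500 = 0.144 mol/L
Dilution factor = 500.0 / 9.98 = 50.10
[NaOH]_stock = 0.144 × 50.10 = 7.20 mol/L

7.20 mol/L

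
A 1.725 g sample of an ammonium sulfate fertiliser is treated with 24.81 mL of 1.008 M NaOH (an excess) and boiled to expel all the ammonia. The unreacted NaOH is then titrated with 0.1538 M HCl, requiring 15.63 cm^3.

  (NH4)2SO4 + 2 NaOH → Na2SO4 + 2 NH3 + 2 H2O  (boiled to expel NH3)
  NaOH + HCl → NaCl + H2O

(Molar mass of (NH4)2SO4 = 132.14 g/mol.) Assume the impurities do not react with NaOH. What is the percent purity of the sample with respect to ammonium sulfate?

86.58 %

n(NaOH) added = 0.02481 × 1.008 = 0.02501 mol
n(HCl) used in back-titration = 0.01563 × 0.1538 = 2.404 × 10^-3 mol
n(NaOH) left over = 2.404 × 10^-3 mol (1:1 ratio)
n(NaOH) consumed by analyte = 0.02501 − 2.404 × 10^-3 = 0.02260 mol
From the 1:2 ratio, n((NH4)2SO4) = 1/2 × 0.02260 = 0.01130 mol
mass of (NH4)2SO4 = 0.01130 × 132.14 = 1.493 g
% (NH4)2SO4 = 1.493 / 1.725 × 100 = 86.58 %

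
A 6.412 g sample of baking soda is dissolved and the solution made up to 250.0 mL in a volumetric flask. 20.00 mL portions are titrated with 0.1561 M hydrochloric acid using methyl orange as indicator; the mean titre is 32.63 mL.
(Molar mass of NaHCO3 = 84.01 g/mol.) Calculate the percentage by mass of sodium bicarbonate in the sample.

83.42 %

NaHCO3 + HCl → NaCl + H2O + CO2
n(HCl) per titration = 0.03263 × 0.1561 = 5.094 × 10^-3 mol
n(NaHCO3) in each aliquot = 5.094 × 10^-3 mol (1:1 ratio)
n(NaHCO3) in the whole flask = 5.094 × 10^-3 × 250.0/20.00 = 0.06367 mol
mass of NaHCO3 = 0.06367 × 84.01 = 5.349 g
% NaHCO3 = 5.349 / 6.412 × 100 = 83.42 %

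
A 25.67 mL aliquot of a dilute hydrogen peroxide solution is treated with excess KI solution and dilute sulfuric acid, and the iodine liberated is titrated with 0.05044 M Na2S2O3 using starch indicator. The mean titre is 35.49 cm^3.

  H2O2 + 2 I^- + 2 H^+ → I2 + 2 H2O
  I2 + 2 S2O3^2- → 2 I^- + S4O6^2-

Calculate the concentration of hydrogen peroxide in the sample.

0.03487 M

n(S2O3^2-) = 0.03549 × 0.05044 = 1.790 × 10^-3 mol
n(I2) = n(S2O3^2-)/2 = 8.951 × 10^-4 mol
n(H2O2) in the aliquot = 8.951 × 10^-4 mol (1:1 ratio)
[H2O2] = 8.951 × 10^-4 / 0.02567 = 0.03487 mol/L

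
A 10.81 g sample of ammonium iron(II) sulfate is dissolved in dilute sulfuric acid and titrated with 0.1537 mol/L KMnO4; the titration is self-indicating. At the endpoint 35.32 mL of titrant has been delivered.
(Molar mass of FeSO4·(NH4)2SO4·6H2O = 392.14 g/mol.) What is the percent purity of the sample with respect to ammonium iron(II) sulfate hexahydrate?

MnO4^- + 5 Fe^2+ + 8 H^+ → Mn^2+ + 5 Fe^3+ + 4 H2O
n(KMnO4) = 0.03532 L × 0.1537 mol/L = 5.429 × 10^-3 mol
From the 5:1 ratio, n(FeSO4·(NH4)2SO4·6H2O) = 5/1 × 5.429 × 10^-3 = 0.02714 mol
mass of FeSO4·(NH4)2SO4·6H2O = 0.02714 × 392.14 g/mol = 10.64 g
% FeSO4·(NH4)2SO4·6H2O = 10.64 / 10.81 × 100 = 98.46 %

98.46 %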